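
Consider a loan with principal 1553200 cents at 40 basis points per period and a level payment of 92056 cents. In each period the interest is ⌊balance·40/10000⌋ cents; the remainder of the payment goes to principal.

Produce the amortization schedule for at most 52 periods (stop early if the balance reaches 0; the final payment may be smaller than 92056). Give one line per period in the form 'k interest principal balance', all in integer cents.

1. interest=⌊1553200·40/10000⌋=6212; principal=92056-6212=85844; balance=1553200-85844=1467356
2. interest=⌊1467356·40/10000⌋=5869; principal=92056-5869=86187; balance=1467356-86187=1381169
3. interest=⌊1381169·40/10000⌋=5524; principal=92056-5524=86532; balance=1381169-86532=1294637
4. interest=⌊1294637·40/10000⌋=5178; principal=92056-5178=86878; balance=1294637-86878=1207759
5. interest=⌊1207759·40/10000⌋=4831; principal=92056-4831=87225; balance=1207759-87225=1120534
6. interest=⌊1120534·40/10000⌋=4482; principal=92056-4482=87574; balance=1120534-87574=1032960
7. interest=⌊1032960·40/10000⌋=4131; principal=92056-4131=87925; balance=1032960-87925=945035
8. interest=⌊945035·40/10000⌋=3780; principal=92056-3780=88276; balance=945035-88276=856759
9. interest=⌊856759·40/10000⌋=3427; principal=92056-3427=88629; balance=856759-88629=768130
10. interest=⌊768130·40/10000⌋=3072; principal=92056-3072=88984; balance=768130-88984=679146
11. interest=⌊679146·40/10000⌋=2716; principal=92056-2716=89340; balance=679146-89340=589806
12. interest=⌊589806·40/10000⌋=2359; principal=92056-2359=89697; balance=589806-89697=500109
13. interest=⌊500109·40/10000⌋=2000; principal=92056-2000=90056; balance=500109-90056=410053
14. interest=⌊410053·40/10000⌋=1640; principal=92056-1640=90416; balance=410053-90416=319637
15. interest=⌊319637·40/10000⌋=1278; principal=92056-1278=90778; balance=319637-90778=228859
16. interest=⌊228859·40/10000⌋=915; principal=92056-915=91141; balance=228859-91141=137718
17. interest=⌊137718·40/10000⌋=550; principal=92056-550=91506; balance=137718-91506=46212
18. interest=⌊46212·40/10000⌋=184; principal=min(92056-184,46212)=46212; balance=46212-46212=0

1 6212 85844 1467356
2 5869 86187 1381169
3 5524 86532 1294637
4 5178 86878 1207759
5 4831 87225 1120534
6 4482 87574 1032960
7 4131 87925 945035
8 3780 88276 856759
9 3427 88629 768130
10 3072 88984 679146
11 2716 89340 589806
12 2359 89697 500109
13 2000 90056 410053
14 1640 90416 319637
15 1278 90778 228859
16 915 91141 137718
17 550 91506 46212
18 184 46212 0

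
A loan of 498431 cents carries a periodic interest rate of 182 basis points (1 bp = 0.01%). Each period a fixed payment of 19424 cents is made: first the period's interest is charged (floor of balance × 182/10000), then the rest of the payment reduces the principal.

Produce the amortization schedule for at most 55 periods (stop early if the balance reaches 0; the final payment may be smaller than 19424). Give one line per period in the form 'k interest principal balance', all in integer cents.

1 9071 10353 488078
2 8883 10541 477537
3 8691 10733 466804
4 8495 10929 455875
5 8296 11128 444747
6 8094 11330 433417
7 7888 11536 421881
8 7678 11746 410135
9 7464 11960 398175
10 7246 12178 385997
11 7025 12399 373598
12 6799 12625 360973
13 6569 12855 348118
14 6335 13089 335029
15 6097 13327 321702
16 5854 13570 308132
17 5608 13816 294316
18 5356 14068 280248
19 5100 14324 265924
20 4839 14585 251339
21 4574 14850 236489
22 4304 15120 221369
23 4028 15396 205973
24 3748 15676 190297
25 3463 15961 174336
26 3172 16252 158084
27 2877 16547 141537
28 2575 16849 124688
29 2269 17155 107533
30 1957 17467 90066
31 1639 17785 72281
32 1315 18109 54172
33 985 18439 35733
34 650 18774 16959
35 308 16959 0

1. interest=⌊498431·182/10000⌋=9071; principal=19424-9071=10353; balance=498431-10353=488078
2. interest=⌊488078·182/10000⌋=8883; principal=19424-8883=10541; balance=488078-10541=477537
3. interest=⌊477537·182/10000⌋=8691; principal=19424-8691=10733; balance=477537-10733=466804
4. interest=⌊466804·182/10000⌋=8495; principal=19424-8495=10929; balance=466804-10929=455875
5. interest=⌊455875·182/10000⌋=8296; principal=19424-8296=11128; balance=455875-11128=444747
6. interest=⌊444747·182/10000⌋=8094; principal=19424-8094=11330; balance=444747-11330=433417
7. interest=⌊433417·182/10000⌋=7888; principal=19424-7888=11536; balance=433417-11536=421881
8. interest=⌊421881·182/10000⌋=7678; principal=19424-7678=11746; balance=421881-11746=410135
9. interest=⌊410135·182/10000⌋=7464; principal=19424-7464=11960; balance=410135-11960=398175
10. interest=⌊398175·182/10000⌋=7246; principal=19424-7246=12178; balance=398175-12178=385997
11. interest=⌊385997·182/10000⌋=7025; principal=19424-7025=12399; balance=385997-12399=373598
12. interest=⌊373598·182/10000⌋=6799; principal=19424-6799=12625; balance=373598-12625=360973
13. interest=⌊360973·182/10000⌋=6569; principal=19424-6569=12855; balance=360973-12855=348118
14. interest=⌊348118·182/10000⌋=6335; principal=19424-6335=13089; balance=348118-13089=335029
15. interest=⌊335029·182/10000⌋=6097; principal=19424-6097=13327; balance=335029-13327=321702
16. interest=⌊321702·182/10000⌋=5854; principal=19424-5854=13570; balance=321702-13570=308132
17. interest=⌊308132·182/10000⌋=5608; principal=19424-5608=13816; balance=308132-13816=294316
18. interest=⌊294316·182/10000⌋=5356; principal=19424-5356=14068; balance=294316-14068=280248
19. interest=⌊280248·182/10000⌋=5100; principal=19424-5100=14324; balance=280248-14324=265924
20. interest=⌊265924·182/10000⌋=4839; principal=19424-4839=14585; balance=265924-14585=251339
21. interest=⌊251339·182/10000⌋=4574; principal=19424-4574=14850; balance=251339-14850=236489
22. interest=⌊236489·182/10000⌋=4304; principal=19424-4304=15120; balance=236489-15120=221369
23. interest=⌊221369·182/10000⌋=4028; principal=19424-4028=15396; balance=221369-15396=205973
24. interest=⌊205973·182/10000⌋=3748; principal=19424-3748=15676; balance=205973-15676=190297
25. interest=⌊190297·182/10000⌋=3463; principal=19424-3463=15961; balance=190297-15961=174336
26. interest=⌊174336·182/10000⌋=3172; principal=19424-3172=16252; balance=174336-16252=158084
27. interest=⌊158084·182/10000⌋=2877; principal=19424-2877=16547; balance=158084-16547=141537
28. interest=⌊141537·182/10000⌋=2575; principal=19424-2575=16849; balance=141537-16849=124688
29. interest=⌊124688·182/10000⌋=2269; principal=19424-2269=17155; balance=124688-17155=107533
30. interest=⌊107533·182/10000⌋=1957; principal=19424-1957=17467; balance=107533-17467=90066
31. interest=⌊90066·182/10000⌋=1639; principal=19424-1639=17785; balance=90066-17785=72281
32. interest=⌊72281·182/10000⌋=1315; principal=19424-1315=18109; balance=72281-18109=54172
33. interest=⌊54172·182/10000⌋=985; principal=19424-985=18439; balance=54172-18439=35733
34. interest=⌊35733·182/10000⌋=650; principal=19424-650=18774; balance=35733-18774=16959
35. interest=⌊16959·182/10000⌋=308; principal=min(19424-308,16959)=16959; balance=16959-16959=0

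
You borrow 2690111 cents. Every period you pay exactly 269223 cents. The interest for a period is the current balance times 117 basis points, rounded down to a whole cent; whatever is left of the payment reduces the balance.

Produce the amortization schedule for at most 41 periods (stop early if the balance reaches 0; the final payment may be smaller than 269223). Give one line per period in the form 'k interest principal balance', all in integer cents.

1. interest=⌊2690111·117/10000⌋=31474; principal=269223-31474=237749; balance=2690111-237749=2452362
2. interest=⌊2452362·117/10000⌋=28692; principal=269223-28692=240531; balance=2452362-240531=2211831
3. interest=⌊2211831·117/10000⌋=25878; principal=269223-25878=243345; balance=2211831-243345=1968486
4. interest=⌊1968486·117/10000⌋=23031; principal=269223-23031=246192; balance=1968486-246192=1722294
5. interest=⌊1722294·117/10000⌋=20150; principal=269223-20150=249073; balance=1722294-249073=1473221
6. interest=⌊1473221·117/10000⌋=17236; principal=269223-17236=251987; balance=1473221-251987=1221234
7. interest=⌊1221234·117/10000⌋=14288; principal=269223-14288=254935; balance=1221234-254935=966299
8. interest=⌊966299·117/10000⌋=11305; principal=269223-11305=257918; balance=966299-257918=708381
9. interest=⌊708381·117/10000⌋=8288; principal=269223-8288=260935; balance=708381-260935=447446
10. interest=⌊447446·117/10000⌋=5235; principal=269223-5235=263988; balance=447446-263988=183458
11. interest=⌊183458·117/10000⌋=2146; principal=min(269223-2146,183458)=183458; balance=183458-183458=0

1 31474 237749 2452362
2 28692 240531 2211831
3 25878 243345 1968486
4 23031 246192 1722294
5 20150 249073 1473221
6 17236 251987 1221234
7 14288 254935 966299
8 11305 257918 708381
9 8288 260935 447446
10 5235 263988 183458
11 2146 183458 0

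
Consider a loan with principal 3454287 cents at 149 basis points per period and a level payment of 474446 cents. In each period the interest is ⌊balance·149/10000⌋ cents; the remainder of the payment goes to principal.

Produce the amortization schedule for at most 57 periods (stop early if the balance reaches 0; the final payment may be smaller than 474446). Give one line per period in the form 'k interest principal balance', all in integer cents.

1. interest=⌊3454287·149/10000⌋=51468; principal=474446-51468=422978; balance=3454287-422978=3031309
2. interest=⌊3031309·149/10000⌋=45166; principal=474446-45166=429280; balance=3031309-429280=2602029
3. interest=⌊2602029·149/10000⌋=38770; principal=474446-38770=435676; balance=2602029-435676=2166353
4. interest=⌊2166353·149/10000⌋=32278; principal=474446-32278=442168; balance=2166353-442168=1724185
5. interest=⌊1724185·149/10000⌋=25690; principal=474446-25690=448756; balance=1724185-448756=1275429
6. interest=⌊1275429·149/10000⌋=19003; principal=474446-19003=455443; balance=1275429-455443=819986
7. interest=⌊819986·149/10000⌋=12217; principal=474446-12217=462229; balance=819986-462229=357757
8. interest=⌊357757·149/10000⌋=5330; principal=min(474446-5330,357757)=357757; balance=357757-357757=0

1 51468 422978 3031309
2 45166 429280 2602029
3 38770 435676 2166353
4 32278 442168 1724185
5 25690 448756 1275429
6 19003 455443 819986
7 12217 462229 357757
8 5330 357757 0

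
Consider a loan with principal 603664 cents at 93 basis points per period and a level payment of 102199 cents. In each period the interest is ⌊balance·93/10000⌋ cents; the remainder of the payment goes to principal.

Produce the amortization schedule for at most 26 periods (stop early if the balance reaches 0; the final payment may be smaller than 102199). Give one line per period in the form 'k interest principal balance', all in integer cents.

1. interest=⌊603664·93/10000⌋=5614; principal=102199-5614=96585; balance=603664-96585=507079
2. interest=⌊507079·93/10000⌋=4715; principal=102199-4715=97484; balance=507079-97484=409595
3. interest=⌊409595·93/10000⌋=3809; principal=102199-3809=98390; balance=409595-98390=311205
4. interest=⌊311205·93/10000⌋=2894; principal=102199-2894=99305; balance=311205-99305=211900
5. interest=⌊211900·93/10000⌋=1970; principal=102199-1970=100229; balance=211900-100229=111671
6. interest=⌊111671·93/10000⌋=1038; principal=102199-1038=101161; balance=111671-101161=10510
7. interest=⌊10510·93/10000⌋=97; principal=min(102199-97,10510)=10510; balance=10510-10510=0

1 5614 96585 507079
2 4715 97484 409595
3 3809 98390 311205
4 2894 99305 211900
5 1970 100229 111671
6 1038 101161 10510
7 97 10510 0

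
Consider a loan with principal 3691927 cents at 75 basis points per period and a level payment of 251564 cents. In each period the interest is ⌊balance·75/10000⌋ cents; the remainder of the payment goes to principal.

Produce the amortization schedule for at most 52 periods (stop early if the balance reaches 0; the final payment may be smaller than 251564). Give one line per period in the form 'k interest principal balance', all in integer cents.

1 27689 223875 3468052
2 26010 225554 3242498
3 24318 227246 3015252
4 22614 228950 2786302
5 20897 230667 2555635
6 19167 232397 2323238
7 17424 234140 2089098
8 15668 235896 1853202
9 13899 237665 1615537
10 12116 239448 1376089
11 10320 241244 1134845
12 8511 243053 891792
13 6688 244876 646916
14 4851 246713 400203
15 3001 248563 151640
16 1137 151640 0

1. interest=⌊3691927·75/10000⌋=27689; principal=251564-27689=223875; balance=3691927-223875=3468052
2. interest=⌊3468052·75/10000⌋=26010; principal=251564-26010=225554; balance=3468052-225554=3242498
3. interest=⌊3242498·75/10000⌋=24318; principal=251564-24318=227246; balance=3242498-227246=3015252
4. interest=⌊3015252·75/10000⌋=22614; principal=251564-22614=228950; balance=3015252-228950=2786302
5. interest=⌊2786302·75/10000⌋=20897; principal=251564-20897=230667; balance=2786302-230667=2555635
6. interest=⌊2555635·75/10000⌋=19167; principal=251564-19167=232397; balance=2555635-232397=2323238
7. interest=⌊2323238·75/10000⌋=17424; principal=251564-17424=234140; balance=2323238-234140=2089098
8. interest=⌊2089098·75/10000⌋=15668; principal=251564-15668=235896; balance=2089098-235896=1853202
9. interest=⌊1853202·75/10000⌋=13899; principal=251564-13899=237665; balance=1853202-237665=1615537
10. interest=⌊1615537·75/10000⌋=12116; principal=251564-12116=239448; balance=1615537-239448=1376089
11. interest=⌊1376089·75/10000⌋=10320; principal=251564-10320=241244; balance=1376089-241244=1134845
12. interest=⌊1134845·75/10000⌋=8511; principal=251564-8511=243053; balance=1134845-243053=891792
13. interest=⌊891792·75/10000⌋=6688; principal=251564-6688=244876; balance=891792-244876=646916
14. interest=⌊646916·75/10000⌋=4851; principal=251564-4851=246713; balance=646916-246713=400203
15. interest=⌊400203·75/10000⌋=3001; principal=251564-3001=248563; balance=400203-248563=151640
16. interest=⌊151640·75/10000⌋=1137; principal=min(251564-1137,151640)=151640; balance=151640-151640=0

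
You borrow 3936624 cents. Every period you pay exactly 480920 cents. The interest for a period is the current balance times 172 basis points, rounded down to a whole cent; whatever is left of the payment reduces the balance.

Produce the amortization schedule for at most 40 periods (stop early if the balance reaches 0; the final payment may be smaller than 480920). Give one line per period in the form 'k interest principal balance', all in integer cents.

1 67709 413211 3523413
2 60602 420318 3103095
3 53373 427547 2675548
4 46019 434901 2240647
5 38539 442381 1798266
6 30930 449990 1348276
7 23190 457730 890546
8 15317 465603 424943
9 7309 424943 0

1. interest=⌊3936624·172/10000⌋=67709; principal=480920-67709=413211; balance=3936624-413211=3523413
2. interest=⌊3523413·172/10000⌋=60602; principal=480920-60602=420318; balance=3523413-420318=3103095
3. interest=⌊3103095·172/10000⌋=53373; principal=480920-53373=427547; balance=3103095-427547=2675548
4. interest=⌊2675548·172/10000⌋=46019; principal=480920-46019=434901; balance=2675548-434901=2240647
5. interest=⌊2240647·172/10000⌋=38539; principal=480920-38539=442381; balance=2240647-442381=1798266
6. interest=⌊1798266·172/10000⌋=30930; principal=480920-30930=449990; balance=1798266-449990=1348276
7. interest=⌊1348276·172/10000⌋=23190; principal=480920-23190=457730; balance=1348276-457730=890546
8. interest=⌊890546·172/10000⌋=15317; principal=480920-15317=465603; balance=890546-465603=424943
9. interest=⌊424943·172/10000⌋=7309; principal=min(480920-7309,424943)=424943; balance=424943-424943=0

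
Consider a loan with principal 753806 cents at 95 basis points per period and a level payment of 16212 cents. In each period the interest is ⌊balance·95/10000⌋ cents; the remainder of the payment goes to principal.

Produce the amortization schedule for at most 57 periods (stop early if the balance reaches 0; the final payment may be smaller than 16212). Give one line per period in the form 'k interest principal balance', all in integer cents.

1 7161 9051 744755
2 7075 9137 735618
3 6988 9224 726394
4 6900 9312 717082
5 6812 9400 707682
6 6722 9490 698192
7 6632 9580 688612
8 6541 9671 678941
9 6449 9763 669178
10 6357 9855 659323
11 6263 9949 649374
12 6169 10043 639331
13 6073 10139 629192
14 5977 10235 618957
15 5880 10332 608625
16 5781 10431 598194
17 5682 10530 587664
18 5582 10630 577034
19 5481 10731 566303
20 5379 10833 555470
21 5276 10936 544534
22 5173 11039 533495
23 5068 11144 522351
24 4962 11250 511101
25 4855 11357 499744
26 4747 11465 488279
27 4638 11574 476705
28 4528 11684 465021
29 4417 11795 453226
30 4305 11907 441319
31 4192 12020 429299
32 4078 12134 417165
33 3963 12249 404916
34 3846 12366 392550
35 3729 12483 380067
36 3610 12602 367465
37 3490 12722 354743
38 3370 12842 341901
39 3248 12964 328937
40 3124 13088 315849
41 3000 13212 302637
42 2875 13337 289300
43 2748 13464 275836
44 2620 13592 262244
45 2491 13721 248523
46 2360 13852 234671
47 2229 13983 220688
48 2096 14116 206572
49 1962 14250 192322
50 1827 14385 177937
51 1690 14522 163415
52 1552 14660 148755
53 1413 14799 133956
54 1272 14940 119016
55 1130 15082 103934
56 987 15225 88709
57 842 15370 73339

1. interest=⌊753806·95/10000⌋=7161; principal=16212-7161=9051; balance=753806-9051=744755
2. interest=⌊744755·95/10000⌋=7075; principal=16212-7075=9137; balance=744755-9137=735618
3. interest=⌊735618·95/10000⌋=6988; principal=16212-6988=9224; balance=735618-9224=726394
4. interest=⌊726394·95/10000⌋=6900; principal=16212-6900=9312; balance=726394-9312=717082
5. interest=⌊717082·95/10000⌋=6812; principal=16212-6812=9400; balance=717082-9400=707682
6. interest=⌊707682·95/10000⌋=6722; principal=16212-6722=9490; balance=707682-9490=698192
7. interest=⌊698192·95/10000⌋=6632; principal=16212-6632=9580; balance=698192-9580=688612
8. interest=⌊688612·95/10000⌋=6541; principal=16212-6541=9671; balance=688612-9671=678941
9. interest=⌊678941·95/10000⌋=6449; principal=16212-6449=9763; balance=678941-9763=669178
10. interest=⌊669178·95/10000⌋=6357; principal=16212-6357=9855; balance=669178-9855=659323
11. interest=⌊659323·95/10000⌋=6263; principal=16212-6263=9949; balance=659323-9949=649374
12. interest=⌊649374·95/10000⌋=6169; principal=16212-6169=10043; balance=649374-10043=639331
13. interest=⌊639331·95/10000⌋=6073; principal=16212-6073=10139; balance=639331-10139=629192
14. interest=⌊629192·95/10000⌋=5977; principal=16212-5977=10235; balance=629192-10235=618957
15. interest=⌊618957·95/10000⌋=5880; principal=16212-5880=10332; balance=618957-10332=608625
16. interest=⌊608625·95/10000⌋=5781; principal=16212-5781=10431; balance=608625-10431=598194
17. interest=⌊598194·95/10000⌋=5682; principal=16212-5682=10530; balance=598194-10530=587664
18. interest=⌊587664·95/10000⌋=5582; principal=16212-5582=10630; balance=587664-10630=577034
19. interest=⌊577034·95/10000⌋=5481; principal=16212-5481=10731; balance=577034-10731=566303
20. interest=⌊566303·95/10000⌋=5379; principal=16212-5379=10833; balance=566303-10833=555470
21. interest=⌊555470·95/10000⌋=5276; principal=16212-5276=10936; balance=555470-10936=544534
22. interest=⌊544534·95/10000⌋=5173; principal=16212-5173=11039; balance=544534-11039=533495
23. interest=⌊533495·95/10000⌋=5068; principal=16212-5068=11144; balance=533495-11144=522351
24. interest=⌊522351·95/10000⌋=4962; principal=16212-4962=11250; balance=522351-11250=511101
25. interest=⌊511101·95/10000⌋=4855; principal=16212-4855=11357; balance=511101-11357=499744
26. interest=⌊499744·95/10000⌋=4747; principal=16212-4747=11465; balance=499744-11465=488279
27. interest=⌊488279·95/10000⌋=4638; principal=16212-4638=11574; balance=488279-11574=476705
28. interest=⌊476705·95/10000⌋=4528; principal=16212-4528=11684; balance=476705-11684=465021
29. interest=⌊465021·95/10000⌋=4417; principal=16212-4417=11795; balance=465021-11795=453226
30. interest=⌊453226·95/10000⌋=4305; principal=16212-4305=11907; balance=453226-11907=441319
31. interest=⌊441319·95/10000⌋=4192; principal=16212-4192=12020; balance=441319-12020=429299
32. interest=⌊429299·95/10000⌋=4078; principal=16212-4078=12134; balance=429299-12134=417165
33. interest=⌊417165·95/10000⌋=3963; principal=16212-3963=12249; balance=417165-12249=404916
34. interest=⌊404916·95/10000⌋=3846; principal=16212-3846=12366; balance=404916-12366=392550
35. interest=⌊392550·95/10000⌋=3729; principal=16212-3729=12483; balance=392550-12483=380067
36. interest=⌊380067·95/10000⌋=3610; principal=16212-3610=12602; balance=380067-12602=367465
37. interest=⌊367465·95/10000⌋=3490; principal=16212-3490=12722; balance=367465-12722=354743
38. interest=⌊354743·95/10000⌋=3370; principal=16212-3370=12842; balance=354743-12842=341901
39. interest=⌊341901·95/10000⌋=3248; principal=16212-3248=12964; balance=341901-12964=328937
40. interest=⌊328937·95/10000⌋=3124; principal=16212-3124=13088; balance=328937-13088=315849
41. interest=⌊315849·95/10000⌋=3000; principal=16212-3000=13212; balance=315849-13212=302637
42. interest=⌊302637·95/10000⌋=2875; principal=16212-2875=13337; balance=302637-13337=289300
43. interest=⌊289300·95/10000⌋=2748; principal=16212-2748=13464; balance=289300-13464=275836
44. interest=⌊275836·95/10000⌋=2620; principal=16212-2620=13592; balance=275836-13592=262244
45. interest=⌊262244·95/10000⌋=2491; principal=16212-2491=13721; balance=262244-13721=248523
46. interest=⌊248523·95/10000⌋=2360; principal=16212-2360=13852; balance=248523-13852=234671
47. interest=⌊234671·95/10000⌋=2229; principal=16212-2229=13983; balance=234671-13983=220688
48. interest=⌊220688·95/10000⌋=2096; principal=16212-2096=14116; balance=220688-14116=206572
49. interest=⌊206572·95/10000⌋=1962; principal=16212-1962=14250; balance=206572-14250=192322
50. interest=⌊192322·95/10000⌋=1827; principal=16212-1827=14385; balance=192322-14385=177937
51. interest=⌊177937·95/10000⌋=1690; principal=16212-1690=14522; balance=177937-14522=163415
52. interest=⌊163415·95/10000⌋=1552; principal=16212-1552=14660; balance=163415-14660=148755
53. interest=⌊148755·95/10000⌋=1413; principal=16212-1413=14799; balance=148755-14799=133956
54. interest=⌊133956·95/10000⌋=1272; principal=16212-1272=14940; balance=133956-14940=119016
55. interest=⌊119016·95/10000⌋=1130; principal=16212-1130=15082; balance=119016-15082=103934
56. interest=⌊103934·95/10000⌋=987; principal=16212-987=15225; balance=103934-15225=88709
57. interest=⌊88709·95/10000⌋=842; principal=16212-842=15370; balance=88709-15370=73339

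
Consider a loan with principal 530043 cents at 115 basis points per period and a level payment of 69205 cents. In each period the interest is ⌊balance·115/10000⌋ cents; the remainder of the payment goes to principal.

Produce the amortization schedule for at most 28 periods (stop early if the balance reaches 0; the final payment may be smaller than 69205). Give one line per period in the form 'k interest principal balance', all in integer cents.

1. interest=⌊530043·115/10000⌋=6095; principal=69205-6095=63110; balance=530043-63110=466933
2. interest=⌊466933·115/10000⌋=5369; principal=69205-5369=63836; balance=466933-63836=403097
3. interest=⌊403097·115/10000⌋=4635; principal=69205-4635=64570; balance=403097-64570=338527
4. interest=⌊338527·115/10000⌋=3893; principal=69205-3893=65312; balance=338527-65312=273215
5. interest=⌊273215·115/10000⌋=3141; principal=69205-3141=66064; balance=273215-66064=207151
6. interest=⌊207151·115/10000⌋=2382; principal=69205-2382=66823; balance=207151-66823=140328
7. interest=⌊140328·115/10000⌋=1613; principal=69205-1613=67592; balance=140328-67592=72736
8. interest=⌊72736·115/10000⌋=836; principal=69205-836=68369; balance=72736-68369=4367
9. interest=⌊4367·115/10000⌋=50; principal=min(69205-50,4367)=4367; balance=4367-4367=0

1 6095 63110 466933
2 5369 63836 403097
3 4635 64570 338527
4 3893 65312 273215
5 3141 66064 207151
6 2382 66823 140328
7 1613 67592 72736
8 836 68369 4367
9 50 4367 0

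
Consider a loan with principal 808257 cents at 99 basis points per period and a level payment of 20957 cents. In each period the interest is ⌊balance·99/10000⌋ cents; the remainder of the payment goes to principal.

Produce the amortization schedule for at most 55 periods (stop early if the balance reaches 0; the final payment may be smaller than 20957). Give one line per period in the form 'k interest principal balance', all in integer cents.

1. interest=⌊808257·99/10000⌋=8001; principal=20957-8001=12956; balance=808257-12956=795301
2. interest=⌊795301·99/10000⌋=7873; principal=20957-7873=13084; balance=795301-13084=782217
3. interest=⌊782217·99/10000⌋=7743; principal=20957-7743=13214; balance=782217-13214=769003
4. interest=⌊769003·99/10000⌋=7613; principal=20957-7613=13344; balance=769003-13344=755659
5. interest=⌊755659·99/10000⌋=7481; principal=20957-7481=13476; balance=755659-13476=742183
6. interest=⌊742183·99/10000⌋=7347; principal=20957-7347=13610; balance=742183-13610=728573
7. interest=⌊728573·99/10000⌋=7212; principal=20957-7212=13745; balance=728573-13745=714828
8. interest=⌊714828·99/10000⌋=7076; principal=20957-7076=13881; balance=714828-13881=700947
9. interest=⌊700947·99/10000⌋=6939; principal=20957-6939=14018; balance=700947-14018=686929
10. interest=⌊686929·99/10000⌋=6800; principal=20957-6800=14157; balance=686929-14157=672772
11. interest=⌊672772·99/10000⌋=6660; principal=20957-6660=14297; balance=672772-14297=658475
12. interest=⌊658475·99/10000⌋=6518; principal=20957-6518=14439; balance=658475-14439=644036
13. interest=⌊644036·99/10000⌋=6375; principal=20957-6375=14582; balance=644036-14582=629454
14. interest=⌊629454·99/10000⌋=6231; principal=20957-6231=14726; balance=629454-14726=614728
15. interest=⌊614728·99/10000⌋=6085; principal=20957-6085=14872; balance=614728-14872=599856
16. interest=⌊599856·99/10000⌋=5938; principal=20957-5938=15019; balance=599856-15019=584837
17. interest=⌊584837·99/10000⌋=5789; principal=20957-5789=15168; balance=584837-15168=569669
18. interest=⌊569669·99/10000⌋=5639; principal=20957-5639=15318; balance=569669-15318=554351
19. interest=⌊554351·99/10000⌋=5488; principal=20957-5488=15469; balance=554351-15469=538882
20. interest=⌊538882·99/10000⌋=5334; principal=20957-5334=15623; balance=538882-15623=523259
21. interest=⌊523259·99/10000⌋=5180; principal=20957-5180=15777; balance=523259-15777=507482
22. interest=⌊507482·99/10000⌋=5024; principal=20957-5024=15933; balance=507482-15933=491549
23. interest=⌊491549·99/10000⌋=4866; principal=20957-4866=16091; balance=491549-16091=475458
24. interest=⌊475458·99/10000⌋=4707; principal=20957-4707=16250; balance=475458-16250=459208
25. interest=⌊459208·99/10000⌋=4546; principal=20957-4546=16411; balance=459208-16411=442797
26. interest=⌊442797·99/10000⌋=4383; principal=20957-4383=16574; balance=442797-16574=426223
27. interest=⌊426223·99/10000⌋=4219; principal=20957-4219=16738; balance=426223-16738=409485
28. interest=⌊409485·99/10000⌋=4053; principal=20957-4053=16904; balance=409485-16904=392581
29. interest=⌊392581·99/10000⌋=3886; principal=20957-3886=17071; balance=392581-17071=375510
30. interest=⌊375510·99/10000⌋=3717; principal=20957-3717=17240; balance=375510-17240=358270
31. interest=⌊358270·99/10000⌋=3546; principal=20957-3546=17411; balance=358270-17411=340859
32. interest=⌊340859·99/10000⌋=3374; principal=20957-3374=17583; balance=340859-17583=323276
33. interest=⌊323276·99/10000⌋=3200; principal=20957-3200=17757; balance=323276-17757=305519
34. interest=⌊305519·99/10000⌋=3024; principal=20957-3024=17933; balance=305519-17933=287586
35. interest=⌊287586·99/10000⌋=2847; principal=20957-2847=18110; balance=287586-18110=269476
36. interest=⌊269476·99/10000⌋=2667; principal=20957-2667=18290; balance=269476-18290=251186
37. interest=⌊251186·99/10000⌋=2486; principal=20957-2486=18471; balance=251186-18471=232715
38. interest=⌊232715·99/10000⌋=2303; principal=20957-2303=18654; balance=232715-18654=214061
39. interest=⌊214061·99/10000⌋=2119; principal=20957-2119=18838; balance=214061-18838=195223
40. interest=⌊195223·99/10000⌋=1932; principal=20957-1932=19025; balance=195223-19025=176198
41. interest=⌊176198·99/10000⌋=1744; principal=20957-1744=19213; balance=176198-19213=156985
42. interest=⌊156985·99/10000⌋=1554; principal=20957-1554=19403; balance=156985-19403=137582
43. interest=⌊137582·99/10000⌋=1362; principal=20957-1362=19595; balance=137582-19595=117987
44. interest=⌊117987·99/10000⌋=1168; principal=20957-1168=19789; balance=117987-19789=98198
45. interest=⌊98198·99/10000⌋=972; principal=20957-972=19985; balance=98198-19985=78213
46. interest=⌊78213·99/10000⌋=774; principal=20957-774=20183; balance=78213-20183=58030
47. interest=⌊58030·99/10000⌋=574; principal=20957-574=20383; balance=58030-20383=37647
48. interest=⌊37647·99/10000⌋=372; principal=20957-372=20585; balance=37647-20585=17062
49. interest=⌊17062·99/10000⌋=168; principal=min(20957-168,17062)=17062; balance=17062-17062=0

1 8001 12956 795301
2 7873 13084 782217
3 7743 13214 769003
4 7613 13344 755659
5 7481 13476 742183
6 7347 13610 728573
7 7212 13745 714828
8 7076 13881 700947
9 6939 14018 686929
10 6800 14157 672772
11 6660 14297 658475
12 6518 14439 644036
13 6375 14582 629454
14 6231 14726 614728
15 6085 14872 599856
16 5938 15019 584837
17 5789 15168 569669
18 5639 15318 554351
19 5488 15469 538882
20 5334 15623 523259
21 5180 15777 507482
22 5024 15933 491549
23 4866 16091 475458
24 4707 16250 459208
25 4546 16411 442797
26 4383 16574 426223
27 4219 16738 409485
28 4053 16904 392581
29 3886 17071 375510
30 3717 17240 358270
31 3546 17411 340859
32 3374 17583 323276
33 3200 17757 305519
34 3024 17933 287586
35 2847 18110 269476
36 2667 18290 251186
37 2486 18471 232715
38 2303 18654 214061
39 2119 18838 195223
40 1932 19025 176198
41 1744 19213 156985
42 1554 19403 137582
43 1362 19595 117987
44 1168 19789 98198
45 972 19985 78213
46 774 20183 58030
47 574 20383 37647
48 372 20585 17062
49 168 17062 0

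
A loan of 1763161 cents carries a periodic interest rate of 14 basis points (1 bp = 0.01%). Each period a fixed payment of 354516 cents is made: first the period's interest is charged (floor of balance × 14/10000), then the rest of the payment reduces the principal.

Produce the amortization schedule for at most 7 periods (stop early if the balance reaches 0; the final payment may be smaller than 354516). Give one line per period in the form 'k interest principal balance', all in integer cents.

1 2468 352048 1411113
2 1975 352541 1058572
3 1482 353034 705538
4 987 353529 352009
5 492 352009 0

1. interest=⌊1763161·14/10000⌋=2468; principal=354516-2468=352048; balance=1763161-352048=1411113
2. interest=⌊1411113·14/10000⌋=1975; principal=354516-1975=352541; balance=1411113-352541=1058572
3. interest=⌊1058572·14/10000⌋=1482; principal=354516-1482=353034; balance=1058572-353034=705538
4. interest=⌊705538·14/10000⌋=987; principal=354516-987=353529; balance=705538-353529=352009
5. interest=⌊352009·14/10000⌋=492; principal=min(354516-492,352009)=352009; balance=352009-352009=0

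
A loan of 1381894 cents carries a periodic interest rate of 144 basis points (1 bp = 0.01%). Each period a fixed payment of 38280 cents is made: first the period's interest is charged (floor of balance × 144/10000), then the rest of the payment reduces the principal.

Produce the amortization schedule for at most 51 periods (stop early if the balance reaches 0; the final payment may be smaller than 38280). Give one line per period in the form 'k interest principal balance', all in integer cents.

1. interest=⌊1381894·144/10000⌋=19899; principal=38280-19899=18381; balance=1381894-18381=1363513
2. interest=⌊1363513·144/10000⌋=19634; principal=38280-19634=18646; balance=1363513-18646=1344867
3. interest=⌊1344867·144/10000⌋=19366; principal=38280-19366=18914; balance=1344867-18914=1325953
4. interest=⌊1325953·144/10000⌋=19093; principal=38280-19093=19187; balance=1325953-19187=1306766
5. interest=⌊1306766·144/10000⌋=18817; principal=38280-18817=19463; balance=1306766-19463=1287303
6. interest=⌊1287303·144/10000⌋=18537; principal=38280-18537=19743; balance=1287303-19743=1267560
7. interest=⌊1267560·144/10000⌋=18252; principal=38280-18252=20028; balance=1267560-20028=1247532
8. interest=⌊1247532·144/10000⌋=17964; principal=38280-17964=20316; balance=1247532-20316=1227216
9. interest=⌊1227216·144/10000⌋=17671; principal=38280-17671=20609; balance=1227216-20609=1206607
10. interest=⌊1206607·144/10000⌋=17375; principal=38280-17375=20905; balance=1206607-20905=1185702
11. interest=⌊1185702·144/10000⌋=17074; principal=38280-17074=21206; balance=1185702-21206=1164496
12. interest=⌊1164496·144/10000⌋=16768; principal=38280-16768=21512; balance=1164496-21512=1142984
13. interest=⌊1142984·144/10000⌋=16458; principal=38280-16458=21822; balance=1142984-21822=1121162
14. interest=⌊1121162·144/10000⌋=16144; principal=38280-16144=22136; balance=1121162-22136=1099026
15. interest=⌊1099026·144/10000⌋=15825; principal=38280-15825=22455; balance=1099026-22455=1076571
16. interest=⌊1076571·144/10000⌋=15502; principal=38280-15502=22778; balance=1076571-22778=1053793
17. interest=⌊1053793·144/10000⌋=15174; principal=38280-15174=23106; balance=1053793-23106=1030687
18. interest=⌊1030687·144/10000⌋=14841; principal=38280-14841=23439; balance=1030687-23439=1007248
19. interest=⌊1007248·144/10000⌋=14504; principal=38280-14504=23776; balance=1007248-23776=983472
20. interest=⌊983472·144/10000⌋=14161; principal=38280-14161=24119; balance=983472-24119=959353
21. interest=⌊959353·144/10000⌋=13814; principal=38280-13814=24466; balance=959353-24466=934887
22. interest=⌊934887·144/10000⌋=13462; principal=38280-13462=24818; balance=934887-24818=910069
23. interest=⌊910069·144/10000⌋=13104; principal=38280-13104=25176; balance=910069-25176=884893
24. interest=⌊884893·144/10000⌋=12742; principal=38280-12742=25538; balance=884893-25538=859355
25. interest=⌊859355·144/10000⌋=12374; principal=38280-12374=25906; balance=859355-25906=833449
26. interest=⌊833449·144/10000⌋=12001; principal=38280-12001=26279; balance=833449-26279=807170
27. interest=⌊807170·144/10000⌋=11623; principal=38280-11623=26657; balance=807170-26657=780513
28. interest=⌊780513·144/10000⌋=11239; principal=38280-11239=27041; balance=780513-27041=753472
29. interest=⌊753472·144/10000⌋=10849; principal=38280-10849=27431; balance=753472-27431=726041
30. interest=⌊726041·144/10000⌋=10454; principal=38280-10454=27826; balance=726041-27826=698215
31. interest=⌊698215·144/10000⌋=10054; principal=38280-10054=28226; balance=698215-28226=669989
32. interest=⌊669989·144/10000⌋=9647; principal=38280-9647=28633; balance=669989-28633=641356
33. interest=⌊641356·144/10000⌋=9235; principal=38280-9235=29045; balance=641356-29045=612311
34. interest=⌊612311·144/10000⌋=8817; principal=38280-8817=29463; balance=612311-29463=582848
35. interest=⌊582848·144/10000⌋=8393; principal=38280-8393=29887; balance=582848-29887=552961
36. interest=⌊552961·144/10000⌋=7962; principal=38280-7962=30318; balance=552961-30318=522643
37. interest=⌊522643·144/10000⌋=7526; principal=38280-7526=30754; balance=522643-30754=491889
38. interest=⌊491889·144/10000⌋=7083; principal=38280-7083=31197; balance=491889-31197=460692
39. interest=⌊460692·144/10000⌋=6633; principal=38280-6633=31647; balance=460692-31647=429045
40. interest=⌊429045·144/10000⌋=6178; principal=38280-6178=32102; balance=429045-32102=396943
41. interest=⌊396943·144/10000⌋=5715; principal=38280-5715=32565; balance=396943-32565=364378
42. interest=⌊364378·144/10000⌋=5247; principal=38280-5247=33033; balance=364378-33033=331345
43. interest=⌊331345·144/10000⌋=4771; principal=38280-4771=33509; balance=331345-33509=297836
44. interest=⌊297836·144/10000⌋=4288; principal=38280-4288=33992; balance=297836-33992=263844
45. interest=⌊263844·144/10000⌋=3799; principal=38280-3799=34481; balance=263844-34481=229363
46. interest=⌊229363·144/10000⌋=3302; principal=38280-3302=34978; balance=229363-34978=194385
47. interest=⌊194385·144/10000⌋=2799; principal=38280-2799=35481; balance=194385-35481=158904
48. interest=⌊158904·144/10000⌋=2288; principal=38280-2288=35992; balance=158904-35992=122912
49. interest=⌊122912·144/10000⌋=1769; principal=38280-1769=36511; balance=122912-36511=86401
50. interest=⌊86401·144/10000⌋=1244; principal=38280-1244=37036; balance=86401-37036=49365
51. interest=⌊49365·144/10000⌋=710; principal=38280-710=37570; balance=49365-37570=11795

1 19899 18381 1363513
2 19634 18646 1344867
3 19366 18914 1325953
4 19093 19187 1306766
5 18817 19463 1287303
6 18537 19743 1267560
7 18252 20028 1247532
8 17964 20316 1227216
9 17671 20609 1206607
10 17375 20905 1185702
11 17074 21206 1164496
12 16768 21512 1142984
13 16458 21822 1121162
14 16144 22136 1099026
15 15825 22455 1076571
16 15502 22778 1053793
17 15174 23106 1030687
18 14841 23439 1007248
19 14504 23776 983472
20 14161 24119 959353
21 13814 24466 934887
22 13462 24818 910069
23 13104 25176 884893
24 12742 25538 859355
25 12374 25906 833449
26 12001 26279 807170
27 11623 26657 780513
28 11239 27041 753472
29 10849 27431 726041
30 10454 27826 698215
31 10054 28226 669989
32 9647 28633 641356
33 9235 29045 612311
34 8817 29463 582848
35 8393 29887 552961
36 7962 30318 522643
37 7526 30754 491889
38 7083 31197 460692
39 6633 31647 429045
40 6178 32102 396943
41 5715 32565 364378
42 5247 33033 331345
43 4771 33509 297836
44 4288 33992 263844
45 3799 34481 229363
46 3302 34978 194385
47 2799 35481 158904
48 2288 35992 122912
49 1769 36511 86401
50 1244 37036 49365
51 710 37570 11795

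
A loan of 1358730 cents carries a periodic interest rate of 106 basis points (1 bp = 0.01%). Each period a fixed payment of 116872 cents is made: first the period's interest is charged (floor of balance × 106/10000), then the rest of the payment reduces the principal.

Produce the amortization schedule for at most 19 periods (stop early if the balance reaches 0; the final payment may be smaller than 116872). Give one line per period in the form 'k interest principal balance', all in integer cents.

1 14402 102470 1256260
2 13316 103556 1152704
3 12218 104654 1048050
4 11109 105763 942287
5 9988 106884 835403
6 8855 108017 727386
7 7710 109162 618224
8 6553 110319 507905
9 5383 111489 396416
10 4202 112670 283746
11 3007 113865 169881
12 1800 115072 54809
13 580 54809 0

1. interest=⌊1358730·106/10000⌋=14402; principal=116872-14402=102470; balance=1358730-102470=1256260
2. interest=⌊1256260·106/10000⌋=13316; principal=116872-13316=103556; balance=1256260-103556=1152704
3. interest=⌊1152704·106/10000⌋=12218; principal=116872-12218=104654; balance=1152704-104654=1048050
4. interest=⌊1048050·106/10000⌋=11109; principal=116872-11109=105763; balance=1048050-105763=942287
5. interest=⌊942287·106/10000⌋=9988; principal=116872-9988=106884; balance=942287-106884=835403
6. interest=⌊835403·106/10000⌋=8855; principal=116872-8855=108017; balance=835403-108017=727386
7. interest=⌊727386·106/10000⌋=7710; principal=116872-7710=109162; balance=727386-109162=618224
8. interest=⌊618224·106/10000⌋=6553; principal=116872-6553=110319; balance=618224-110319=507905
9. interest=⌊507905·106/10000⌋=5383; principal=116872-5383=111489; balance=507905-111489=396416
10. interest=⌊396416·106/10000⌋=4202; principal=116872-4202=112670; balance=396416-112670=283746
11. interest=⌊283746·106/10000⌋=3007; principal=116872-3007=113865; balance=283746-113865=169881
12. interest=⌊169881·106/10000⌋=1800; principal=116872-1800=115072; balance=169881-115072=54809
13. interest=⌊54809·106/10000⌋=580; principal=min(116872-580,54809)=54809; balance=54809-54809=0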